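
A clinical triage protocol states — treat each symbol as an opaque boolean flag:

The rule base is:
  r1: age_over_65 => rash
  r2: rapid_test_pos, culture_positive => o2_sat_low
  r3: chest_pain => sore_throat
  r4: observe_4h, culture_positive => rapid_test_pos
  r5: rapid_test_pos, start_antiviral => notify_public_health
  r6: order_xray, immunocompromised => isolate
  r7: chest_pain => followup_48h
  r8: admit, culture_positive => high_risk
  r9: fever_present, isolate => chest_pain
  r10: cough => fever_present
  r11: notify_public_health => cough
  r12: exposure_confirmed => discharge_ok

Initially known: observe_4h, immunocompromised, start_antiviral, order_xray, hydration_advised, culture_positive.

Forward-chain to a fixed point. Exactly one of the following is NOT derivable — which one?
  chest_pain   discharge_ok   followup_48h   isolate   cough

discharge_ok

[1] r4 [observe_4h, culture_positive => rapid_test_pos]; r6 [order_xray, immunocompromised => isolate]. ⇒ new: rapid_test_pos, isolate.
[2] r2 [rapid_test_pos, culture_positive => o2_sat_low]; r5 [rapid_test_pos, start_antiviral => notify_public_health]. ⇒ new: o2_sat_low, notify_public_health.
[3] r11 [notify_public_health => cough]. ⇒ new: cough.
[4] r10 [cough => fever_present]. ⇒ new: fever_present.
[5] r9 [fever_present, isolate => chest_pain]. ⇒ new: chest_pain.
[6] r3 [chest_pain => sore_throat]; r7 [chest_pain => followup_48h]. ⇒ new: sore_throat, followup_48h.
Derived: chest_pain (round 5), isolate (round 1), cough (round 3), followup_48h (round 6). discharge_ok never appears in any round.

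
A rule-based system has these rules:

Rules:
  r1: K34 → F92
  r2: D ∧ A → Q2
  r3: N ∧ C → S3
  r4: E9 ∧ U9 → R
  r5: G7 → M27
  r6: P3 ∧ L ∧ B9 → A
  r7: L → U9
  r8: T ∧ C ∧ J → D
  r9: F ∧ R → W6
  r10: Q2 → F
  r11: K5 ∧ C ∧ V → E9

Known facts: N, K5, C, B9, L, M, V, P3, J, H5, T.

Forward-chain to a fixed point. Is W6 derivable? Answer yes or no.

[1] r3 [N ∧ C → S3]; r6 [P3 ∧ L ∧ B9 → A]; r7 [L → U9]; r8 [T ∧ C ∧ J → D]; r11 [K5 ∧ C ∧ V → E9]. ⇒ new: S3, A, U9, D, E9.
[2] r2 [D ∧ A → Q2]; r4 [E9 ∧ U9 → R]. ⇒ new: Q2, R.
[3] r10 [Q2 → F]. ⇒ new: F.
[4] r9 [F ∧ R → W6]. ⇒ new: W6.
W6 appears in round 4, so it is derivable.

yes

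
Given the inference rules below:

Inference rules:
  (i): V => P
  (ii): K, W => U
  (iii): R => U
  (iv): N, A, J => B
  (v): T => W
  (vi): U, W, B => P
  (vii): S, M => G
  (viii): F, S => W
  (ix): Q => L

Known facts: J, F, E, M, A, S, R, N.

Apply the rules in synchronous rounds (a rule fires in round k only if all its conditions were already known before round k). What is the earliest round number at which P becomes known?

Round 1 — (iii), (iv), (vii), (viii), derive U, B, G, W.
Round 2 — (vi), derive P.
P first appears in round 2.

2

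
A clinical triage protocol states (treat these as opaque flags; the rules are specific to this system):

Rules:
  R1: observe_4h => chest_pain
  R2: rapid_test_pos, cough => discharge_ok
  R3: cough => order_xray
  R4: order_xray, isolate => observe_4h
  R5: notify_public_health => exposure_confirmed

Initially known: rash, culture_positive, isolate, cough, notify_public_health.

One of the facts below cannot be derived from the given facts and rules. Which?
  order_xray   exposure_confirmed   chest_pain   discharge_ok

discharge_ok

Round 1 — R3, R5, derive order_xray, exposure_confirmed.
Round 2 — R4, derive observe_4h.
Round 3 — R1, derive chest_pain.
Derived: exposure_confirmed (round 1), chest_pain (round 3), order_xray (round 1). discharge_ok never appears in any round.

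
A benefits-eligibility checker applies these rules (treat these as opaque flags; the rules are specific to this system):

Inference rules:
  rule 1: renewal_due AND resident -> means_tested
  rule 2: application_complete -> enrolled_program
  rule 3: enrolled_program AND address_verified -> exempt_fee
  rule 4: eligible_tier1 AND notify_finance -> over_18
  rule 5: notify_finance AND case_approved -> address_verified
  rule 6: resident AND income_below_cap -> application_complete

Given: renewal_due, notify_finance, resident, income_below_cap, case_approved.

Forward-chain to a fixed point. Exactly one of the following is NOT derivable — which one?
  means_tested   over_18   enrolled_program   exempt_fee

Round 1: rule 1 [renewal_due AND resident -> means_tested]; rule 5 [notify_finance AND case_approved -> address_verified]; rule 6 [resident AND income_below_cap -> application_complete]. New: means_tested, address_verified, application_complete.
Round 2: rule 2 [application_complete -> enrolled_program]. New: enrolled_program.
Round 3: rule 3 [enrolled_program AND address_verified -> exempt_fee]. New: exempt_fee.
Derived: enrolled_program (round 2), exempt_fee (round 3), means_tested (round 1). over_18 never appears in any round.

over_18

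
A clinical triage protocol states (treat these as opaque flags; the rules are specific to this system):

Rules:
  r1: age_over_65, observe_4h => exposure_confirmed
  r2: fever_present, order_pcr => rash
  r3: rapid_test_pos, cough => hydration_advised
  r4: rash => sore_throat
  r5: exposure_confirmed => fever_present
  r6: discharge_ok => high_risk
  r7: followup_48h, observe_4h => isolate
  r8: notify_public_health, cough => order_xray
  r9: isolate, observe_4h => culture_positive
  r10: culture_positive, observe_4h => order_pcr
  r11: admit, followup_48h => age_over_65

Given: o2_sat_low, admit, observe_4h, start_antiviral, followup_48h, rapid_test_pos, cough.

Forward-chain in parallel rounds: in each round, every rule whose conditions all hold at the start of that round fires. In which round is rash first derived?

4

[1] r3 [rapid_test_pos, cough => hydration_advised]; r7 [followup_48h, observe_4h => isolate]; r11 [admit, followup_48h => age_over_65]. ⇒ new: hydration_advised, isolate, age_over_65.
[2] r1 [age_over_65, observe_4h => exposure_confirmed]; r9 [isolate, observe_4h => culture_positive]. ⇒ new: exposure_confirmed, culture_positive.
[3] r5 [exposure_confirmed => fever_present]; r10 [culture_positive, observe_4h => order_pcr]. ⇒ new: fever_present, order_pcr.
[4] r2 [fever_present, order_pcr => rash]. ⇒ new: rash.
rash first appears in round 4.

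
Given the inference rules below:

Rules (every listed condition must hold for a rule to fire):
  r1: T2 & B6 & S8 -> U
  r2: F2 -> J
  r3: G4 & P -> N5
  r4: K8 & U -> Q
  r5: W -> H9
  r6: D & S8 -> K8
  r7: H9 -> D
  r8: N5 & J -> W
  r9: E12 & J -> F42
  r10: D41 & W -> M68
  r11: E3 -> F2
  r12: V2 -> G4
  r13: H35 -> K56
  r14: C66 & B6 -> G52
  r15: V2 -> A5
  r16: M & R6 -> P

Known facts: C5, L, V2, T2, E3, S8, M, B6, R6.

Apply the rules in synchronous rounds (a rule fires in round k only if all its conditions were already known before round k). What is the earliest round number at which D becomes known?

5

Round 1 fires r1, r11, r12, r15, r16, giving U, F2, G4, A5, P.
Round 2 fires r2, r3, giving J, N5.
Round 3 fires r8, giving W.
Round 4 fires r5, giving H9.
Round 5 fires r7, giving D.
D first appears in round 5.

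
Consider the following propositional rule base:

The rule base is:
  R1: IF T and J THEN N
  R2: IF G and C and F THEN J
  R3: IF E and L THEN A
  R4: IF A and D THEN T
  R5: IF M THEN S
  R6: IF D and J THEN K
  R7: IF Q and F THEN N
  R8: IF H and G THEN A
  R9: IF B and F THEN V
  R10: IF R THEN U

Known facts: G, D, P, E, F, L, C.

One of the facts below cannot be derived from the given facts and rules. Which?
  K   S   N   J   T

Round 1: R2 [IF G and C and F THEN J]; R3 [IF E and L THEN A]. Adds J, A.
Round 2: R4 [IF A and D THEN T]; R6 [IF D and J THEN K]. Adds T, K.
Round 3: R1 [IF T and J THEN N]. Adds N.
Derived: N (round 3), T (round 2), J (round 1), K (round 2). S never appears in any round.

S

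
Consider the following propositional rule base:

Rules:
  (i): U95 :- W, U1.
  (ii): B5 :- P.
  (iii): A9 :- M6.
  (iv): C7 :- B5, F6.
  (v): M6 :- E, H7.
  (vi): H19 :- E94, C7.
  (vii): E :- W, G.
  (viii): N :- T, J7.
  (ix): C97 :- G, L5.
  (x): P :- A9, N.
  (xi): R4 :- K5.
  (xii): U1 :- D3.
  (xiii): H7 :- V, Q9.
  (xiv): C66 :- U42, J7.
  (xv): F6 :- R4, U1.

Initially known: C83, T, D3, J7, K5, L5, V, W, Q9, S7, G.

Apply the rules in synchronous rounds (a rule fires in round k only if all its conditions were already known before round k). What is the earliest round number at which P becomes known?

4

Round 1: (vii) [E :- W, G.]; (viii) [N :- T, J7.]; (ix) [C97 :- G, L5.]; (xi) [R4 :- K5.]; (xii) [U1 :- D3.]; (xiii) [H7 :- V, Q9.]. Adds E, N, C97, R4, U1, H7.
Round 2: (i) [U95 :- W, U1.]; (v) [M6 :- E, H7.]; (xv) [F6 :- R4, U1.]. Adds U95, M6, F6.
Round 3: (iii) [A9 :- M6.]. Adds A9.
Round 4: (x) [P :- A9, N.]. Adds P.
P first appears in round 4.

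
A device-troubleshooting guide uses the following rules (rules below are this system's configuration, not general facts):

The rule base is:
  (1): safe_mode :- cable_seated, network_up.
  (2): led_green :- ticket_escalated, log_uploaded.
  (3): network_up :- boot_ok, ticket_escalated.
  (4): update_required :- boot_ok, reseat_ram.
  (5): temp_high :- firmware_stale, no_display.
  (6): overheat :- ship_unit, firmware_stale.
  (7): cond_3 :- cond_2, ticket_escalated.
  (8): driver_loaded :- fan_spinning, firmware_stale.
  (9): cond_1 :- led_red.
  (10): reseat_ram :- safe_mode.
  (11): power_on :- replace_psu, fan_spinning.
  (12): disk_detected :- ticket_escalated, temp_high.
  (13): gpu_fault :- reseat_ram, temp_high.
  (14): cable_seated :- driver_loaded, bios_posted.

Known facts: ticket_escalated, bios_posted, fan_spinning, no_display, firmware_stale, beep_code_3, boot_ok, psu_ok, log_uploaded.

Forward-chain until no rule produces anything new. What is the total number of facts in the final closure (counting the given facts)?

[1] (2) [led_green :- ticket_escalated, log_uploaded.]; (3) [network_up :- boot_ok, ticket_escalated.]; (5) [temp_high :- firmware_stale, no_display.]; (8) [driver_loaded :- fan_spinning, firmware_stale.]. ⇒ new: led_green, network_up, temp_high, driver_loaded.
[2] (12) [disk_detected :- ticket_escalated, temp_high.]; (14) [cable_seated :- driver_loaded, bios_posted.]. ⇒ new: disk_detected, cable_seated.
[3] (1) [safe_mode :- cable_seated, network_up.]. ⇒ new: safe_mode.
[4] (10) [reseat_ram :- safe_mode.]. ⇒ new: reseat_ram.
[5] (4) [update_required :- boot_ok, reseat_ram.]; (13) [gpu_fault :- reseat_ram, temp_high.]. ⇒ new: update_required, gpu_fault.
Closure: {beep_code_3, bios_posted, boot_ok, cable_seated, disk_detected, driver_loaded, fan_spinning, firmware_stale, gpu_fault, led_green, log_uploaded, network_up, no_display, psu_ok, reseat_ram, safe_mode, temp_high, ticket_escalated, update_required} — 19 facts.

19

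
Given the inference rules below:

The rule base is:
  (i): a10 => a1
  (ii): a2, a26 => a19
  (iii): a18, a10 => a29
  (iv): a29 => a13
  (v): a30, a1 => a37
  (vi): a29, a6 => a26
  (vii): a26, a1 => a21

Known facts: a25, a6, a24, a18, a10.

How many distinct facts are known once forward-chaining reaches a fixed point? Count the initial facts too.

10

Round 1: (i) [a10 => a1]; (iii) [a18, a10 => a29]. New: a1, a29.
Round 2: (iv) [a29 => a13]; (vi) [a29, a6 => a26]. New: a13, a26.
Round 3: (vii) [a26, a1 => a21]. New: a21.
Closure: {a1, a10, a13, a18, a21, a24, a25, a26, a29, a6} — 10 facts.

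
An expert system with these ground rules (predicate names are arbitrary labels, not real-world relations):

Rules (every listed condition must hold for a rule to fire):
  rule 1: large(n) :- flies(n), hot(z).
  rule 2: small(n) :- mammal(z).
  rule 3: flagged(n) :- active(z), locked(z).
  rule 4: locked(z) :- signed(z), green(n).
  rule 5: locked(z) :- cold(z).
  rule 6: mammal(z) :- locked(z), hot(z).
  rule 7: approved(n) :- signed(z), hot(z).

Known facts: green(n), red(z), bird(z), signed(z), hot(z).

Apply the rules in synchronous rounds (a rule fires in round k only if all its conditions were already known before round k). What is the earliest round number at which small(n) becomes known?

3

Round 1 fires rule 4, rule 7, giving locked(z), approved(n).
Round 2 fires rule 6, giving mammal(z).
Round 3 fires rule 2, giving small(n).
small(n) first appears in round 3.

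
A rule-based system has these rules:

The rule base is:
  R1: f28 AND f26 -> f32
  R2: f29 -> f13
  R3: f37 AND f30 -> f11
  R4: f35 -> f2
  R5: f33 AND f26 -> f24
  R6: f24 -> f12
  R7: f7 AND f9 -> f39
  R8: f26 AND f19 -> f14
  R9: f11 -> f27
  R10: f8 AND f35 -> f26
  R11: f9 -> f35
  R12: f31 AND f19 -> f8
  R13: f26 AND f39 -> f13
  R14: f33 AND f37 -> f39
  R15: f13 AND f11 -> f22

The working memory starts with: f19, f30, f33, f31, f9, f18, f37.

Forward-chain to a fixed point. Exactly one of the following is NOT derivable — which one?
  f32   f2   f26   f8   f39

f32

Round 1 fires R3, R11, R12, R14, giving f11, f35, f8, f39.
Round 2 fires R4, R9, R10, giving f2, f27, f26.
Round 3 fires R5, R8, R13, giving f24, f14, f13.
Round 4 fires R6, R15, giving f12, f22.
Derived: f2 (round 2), f39 (round 1), f26 (round 2), f8 (round 1). f32 never appears in any round.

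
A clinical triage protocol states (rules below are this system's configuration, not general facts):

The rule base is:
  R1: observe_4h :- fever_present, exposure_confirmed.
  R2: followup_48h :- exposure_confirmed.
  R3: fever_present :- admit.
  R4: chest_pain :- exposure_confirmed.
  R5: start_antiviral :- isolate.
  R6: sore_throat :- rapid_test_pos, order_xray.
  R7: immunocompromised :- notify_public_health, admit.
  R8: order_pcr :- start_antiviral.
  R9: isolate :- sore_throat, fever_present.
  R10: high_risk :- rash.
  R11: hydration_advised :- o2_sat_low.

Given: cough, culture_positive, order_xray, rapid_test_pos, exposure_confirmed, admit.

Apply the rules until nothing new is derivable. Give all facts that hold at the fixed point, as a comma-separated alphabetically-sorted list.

Round 1: R2 [followup_48h :- exposure_confirmed.]; R3 [fever_present :- admit.]; R4 [chest_pain :- exposure_confirmed.]; R6 [sore_throat :- rapid_test_pos, order_xray.]. Adds followup_48h, fever_present, chest_pain, sore_throat.
Round 2: R1 [observe_4h :- fever_present, exposure_confirmed.]; R9 [isolate :- sore_throat, fever_present.]. Adds observe_4h, isolate.
Round 3: R5 [start_antiviral :- isolate.]. Adds start_antiviral.
Round 4: R8 [order_pcr :- start_antiviral.]. Adds order_pcr.

admit, chest_pain, cough, culture_positive, exposure_confirmed, fever_present, followup_48h, isolate, observe_4h, order_pcr, order_xray, rapid_test_pos, sore_throat, start_antiviral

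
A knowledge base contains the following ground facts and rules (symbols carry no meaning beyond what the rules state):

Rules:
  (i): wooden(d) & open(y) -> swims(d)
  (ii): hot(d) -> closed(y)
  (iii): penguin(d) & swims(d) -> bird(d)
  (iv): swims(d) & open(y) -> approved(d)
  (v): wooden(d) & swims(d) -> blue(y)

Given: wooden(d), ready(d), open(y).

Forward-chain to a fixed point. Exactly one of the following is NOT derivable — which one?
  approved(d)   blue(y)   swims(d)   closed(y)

Round 1 fires (i), giving swims(d).
Round 2 fires (iv), (v), giving approved(d), blue(y).
Derived: blue(y) (round 2), approved(d) (round 2), swims(d) (round 1). closed(y) never appears in any round.

closed(y)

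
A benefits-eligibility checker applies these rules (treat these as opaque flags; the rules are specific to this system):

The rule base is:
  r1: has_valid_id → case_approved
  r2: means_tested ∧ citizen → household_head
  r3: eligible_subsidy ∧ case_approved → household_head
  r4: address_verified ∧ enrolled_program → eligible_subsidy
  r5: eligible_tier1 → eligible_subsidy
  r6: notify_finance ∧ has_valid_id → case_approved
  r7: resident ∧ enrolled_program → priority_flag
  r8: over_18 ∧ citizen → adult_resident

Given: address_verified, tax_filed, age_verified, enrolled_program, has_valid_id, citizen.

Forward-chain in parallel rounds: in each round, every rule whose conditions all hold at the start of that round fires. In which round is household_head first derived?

Round 1 fires r1, r4, giving case_approved, eligible_subsidy.
Round 2 fires r3, giving household_head.
household_head first appears in round 2.

2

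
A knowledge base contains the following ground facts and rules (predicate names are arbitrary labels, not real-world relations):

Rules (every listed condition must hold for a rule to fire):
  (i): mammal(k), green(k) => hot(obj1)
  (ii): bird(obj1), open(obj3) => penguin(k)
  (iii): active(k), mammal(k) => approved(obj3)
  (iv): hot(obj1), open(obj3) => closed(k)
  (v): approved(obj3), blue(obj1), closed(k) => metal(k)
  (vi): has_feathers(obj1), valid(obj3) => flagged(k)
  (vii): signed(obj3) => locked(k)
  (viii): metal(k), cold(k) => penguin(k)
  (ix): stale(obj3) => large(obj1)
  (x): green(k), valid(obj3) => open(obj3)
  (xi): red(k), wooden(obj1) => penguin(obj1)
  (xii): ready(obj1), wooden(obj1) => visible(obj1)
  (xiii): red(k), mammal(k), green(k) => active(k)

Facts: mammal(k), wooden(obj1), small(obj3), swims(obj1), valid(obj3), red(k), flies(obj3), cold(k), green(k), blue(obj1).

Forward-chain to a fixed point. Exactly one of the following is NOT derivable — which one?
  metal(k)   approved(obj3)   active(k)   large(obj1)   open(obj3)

large(obj1)

Round 1: (i) [mammal(k), green(k) => hot(obj1)]; (x) [green(k), valid(obj3) => open(obj3)]; (xi) [red(k), wooden(obj1) => penguin(obj1)]; (xiii) [red(k), mammal(k), green(k) => active(k)]. Adds hot(obj1), open(obj3), penguin(obj1), active(k).
Round 2: (iii) [active(k), mammal(k) => approved(obj3)]; (iv) [hot(obj1), open(obj3) => closed(k)]. Adds approved(obj3), closed(k).
Round 3: (v) [approved(obj3), blue(obj1), closed(k) => metal(k)]. Adds metal(k).
Round 4: (viii) [metal(k), cold(k) => penguin(k)]. Adds penguin(k).
Derived: approved(obj3) (round 2), active(k) (round 1), metal(k) (round 3), open(obj3) (round 1). large(obj1) never appears in any round.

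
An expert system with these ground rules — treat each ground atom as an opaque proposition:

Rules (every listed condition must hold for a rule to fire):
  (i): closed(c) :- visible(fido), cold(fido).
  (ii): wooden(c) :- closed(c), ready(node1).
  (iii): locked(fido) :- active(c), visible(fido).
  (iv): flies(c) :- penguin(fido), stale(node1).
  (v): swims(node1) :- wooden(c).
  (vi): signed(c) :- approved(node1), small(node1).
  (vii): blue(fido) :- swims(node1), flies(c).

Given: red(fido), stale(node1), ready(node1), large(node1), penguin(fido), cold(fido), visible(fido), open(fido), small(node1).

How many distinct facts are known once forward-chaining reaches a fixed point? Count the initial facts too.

Round 1 — (i), (iv), derive closed(c), flies(c).
Round 2 — (ii), derive wooden(c).
Round 3 — (v), derive swims(node1).
Round 4 — (vii), derive blue(fido).
Closure: {blue(fido), closed(c), cold(fido), flies(c), large(node1), open(fido), penguin(fido), ready(node1), red(fido), small(node1), stale(node1), swims(node1), visible(fido), wooden(c)} — 14 facts.

14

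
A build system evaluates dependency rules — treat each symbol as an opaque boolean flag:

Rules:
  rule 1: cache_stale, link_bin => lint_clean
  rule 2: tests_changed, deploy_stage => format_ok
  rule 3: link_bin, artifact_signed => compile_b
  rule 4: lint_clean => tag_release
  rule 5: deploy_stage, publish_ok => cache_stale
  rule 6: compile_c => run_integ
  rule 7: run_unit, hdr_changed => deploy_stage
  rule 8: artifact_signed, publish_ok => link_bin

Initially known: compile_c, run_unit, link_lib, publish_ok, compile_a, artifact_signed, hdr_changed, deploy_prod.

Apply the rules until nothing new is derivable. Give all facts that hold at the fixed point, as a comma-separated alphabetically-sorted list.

artifact_signed, cache_stale, compile_a, compile_b, compile_c, deploy_prod, deploy_stage, hdr_changed, link_bin, link_lib, lint_clean, publish_ok, run_integ, run_unit, tag_release

Round 1: rule 6 [compile_c => run_integ]; rule 7 [run_unit, hdr_changed => deploy_stage]; rule 8 [artifact_signed, publish_ok => link_bin]. Adds run_integ, deploy_stage, link_bin.
Round 2: rule 3 [link_bin, artifact_signed => compile_b]; rule 5 [deploy_stage, publish_ok => cache_stale]. Adds compile_b, cache_stale.
Round 3: rule 1 [cache_stale, link_bin => lint_clean]. Adds lint_clean.
Round 4: rule 4 [lint_clean => tag_release]. Adds tag_release.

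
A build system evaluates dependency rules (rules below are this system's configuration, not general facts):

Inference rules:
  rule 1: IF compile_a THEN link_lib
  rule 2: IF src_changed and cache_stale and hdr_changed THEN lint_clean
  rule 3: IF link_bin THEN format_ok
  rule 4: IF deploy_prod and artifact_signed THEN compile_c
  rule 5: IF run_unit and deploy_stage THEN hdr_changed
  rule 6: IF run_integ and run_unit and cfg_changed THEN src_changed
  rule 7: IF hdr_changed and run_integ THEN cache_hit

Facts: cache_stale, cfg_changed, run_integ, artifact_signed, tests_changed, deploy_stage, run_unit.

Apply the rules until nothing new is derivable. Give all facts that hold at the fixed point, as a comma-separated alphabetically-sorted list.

artifact_signed, cache_hit, cache_stale, cfg_changed, deploy_stage, hdr_changed, lint_clean, run_integ, run_unit, src_changed, tests_changed

[1] rule 5 [IF run_unit and deploy_stage THEN hdr_changed]; rule 6 [IF run_integ and run_unit and cfg_changed THEN src_changed]. ⇒ new: hdr_changed, src_changed.
[2] rule 2 [IF src_changed and cache_stale and hdr_changed THEN lint_clean]; rule 7 [IF hdr_changed and run_integ THEN cache_hit]. ⇒ new: lint_clean, cache_hit.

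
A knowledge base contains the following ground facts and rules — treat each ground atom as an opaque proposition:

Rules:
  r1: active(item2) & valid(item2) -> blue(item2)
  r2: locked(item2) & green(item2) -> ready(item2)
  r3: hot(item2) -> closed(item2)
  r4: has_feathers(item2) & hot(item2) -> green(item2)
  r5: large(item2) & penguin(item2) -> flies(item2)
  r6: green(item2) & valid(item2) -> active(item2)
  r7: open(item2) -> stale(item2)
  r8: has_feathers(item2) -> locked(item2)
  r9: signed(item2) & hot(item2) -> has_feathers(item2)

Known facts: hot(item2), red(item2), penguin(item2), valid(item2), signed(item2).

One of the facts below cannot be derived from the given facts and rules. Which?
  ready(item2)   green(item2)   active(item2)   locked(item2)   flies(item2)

flies(item2)

Round 1: r3 [hot(item2) -> closed(item2)]; r9 [signed(item2) & hot(item2) -> has_feathers(item2)]. Adds closed(item2), has_feathers(item2).
Round 2: r4 [has_feathers(item2) & hot(item2) -> green(item2)]; r8 [has_feathers(item2) -> locked(item2)]. Adds green(item2), locked(item2).
Round 3: r2 [locked(item2) & green(item2) -> ready(item2)]; r6 [green(item2) & valid(item2) -> active(item2)]. Adds ready(item2), active(item2).
Round 4: r1 [active(item2) & valid(item2) -> blue(item2)]. Adds blue(item2).
Derived: locked(item2) (round 2), green(item2) (round 2), active(item2) (round 3), ready(item2) (round 3). flies(item2) never appears in any round.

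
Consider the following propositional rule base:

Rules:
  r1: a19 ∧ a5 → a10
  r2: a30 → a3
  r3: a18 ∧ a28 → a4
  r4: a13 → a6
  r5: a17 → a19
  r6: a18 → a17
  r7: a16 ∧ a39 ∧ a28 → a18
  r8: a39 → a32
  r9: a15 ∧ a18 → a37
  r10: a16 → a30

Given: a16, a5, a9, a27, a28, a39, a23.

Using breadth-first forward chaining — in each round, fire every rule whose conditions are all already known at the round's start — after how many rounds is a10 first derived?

4

Round 1: r7 [a16 ∧ a39 ∧ a28 → a18]; r8 [a39 → a32]; r10 [a16 → a30]. New: a18, a32, a30.
Round 2: r2 [a30 → a3]; r3 [a18 ∧ a28 → a4]; r6 [a18 → a17]. New: a3, a4, a17.
Round 3: r5 [a17 → a19]. New: a19.
Round 4: r1 [a19 ∧ a5 → a10]. New: a10.
a10 first appears in round 4.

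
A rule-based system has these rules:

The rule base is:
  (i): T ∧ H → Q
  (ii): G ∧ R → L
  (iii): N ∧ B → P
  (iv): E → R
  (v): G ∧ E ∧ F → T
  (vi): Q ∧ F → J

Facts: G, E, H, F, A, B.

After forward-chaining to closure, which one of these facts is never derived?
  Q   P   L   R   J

[1] (iv) [E → R]; (v) [G ∧ E ∧ F → T]. ⇒ new: R, T.
[2] (i) [T ∧ H → Q]; (ii) [G ∧ R → L]. ⇒ new: Q, L.
[3] (vi) [Q ∧ F → J]. ⇒ new: J.
Derived: Q (round 2), J (round 3), R (round 1), L (round 2). P never appears in any round.

P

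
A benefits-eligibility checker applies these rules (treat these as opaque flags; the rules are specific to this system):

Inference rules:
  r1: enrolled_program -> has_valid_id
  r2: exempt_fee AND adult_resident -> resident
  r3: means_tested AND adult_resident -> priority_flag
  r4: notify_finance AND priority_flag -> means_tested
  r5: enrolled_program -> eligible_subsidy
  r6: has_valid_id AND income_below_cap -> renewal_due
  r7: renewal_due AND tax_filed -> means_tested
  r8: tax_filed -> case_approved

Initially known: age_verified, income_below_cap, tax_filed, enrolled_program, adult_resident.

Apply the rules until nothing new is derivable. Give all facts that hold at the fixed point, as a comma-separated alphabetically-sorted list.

Round 1: r1 [enrolled_program -> has_valid_id]; r5 [enrolled_program -> eligible_subsidy]; r8 [tax_filed -> case_approved]. New: has_valid_id, eligible_subsidy, case_approved.
Round 2: r6 [has_valid_id AND income_below_cap -> renewal_due]. New: renewal_due.
Round 3: r7 [renewal_due AND tax_filed -> means_tested]. New: means_tested.
Round 4: r3 [means_tested AND adult_resident -> priority_flag]. New: priority_flag.

adult_resident, age_verified, case_approved, eligible_subsidy, enrolled_program, has_valid_id, income_below_cap, means_tested, priority_flag, renewal_due, tax_filed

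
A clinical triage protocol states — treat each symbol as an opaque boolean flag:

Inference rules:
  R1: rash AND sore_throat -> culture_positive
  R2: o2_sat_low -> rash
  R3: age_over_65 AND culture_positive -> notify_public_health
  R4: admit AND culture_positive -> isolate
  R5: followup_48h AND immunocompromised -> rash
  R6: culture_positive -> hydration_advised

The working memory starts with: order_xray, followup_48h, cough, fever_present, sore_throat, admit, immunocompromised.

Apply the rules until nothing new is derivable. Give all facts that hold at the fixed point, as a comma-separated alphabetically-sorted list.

admit, cough, culture_positive, fever_present, followup_48h, hydration_advised, immunocompromised, isolate, order_xray, rash, sore_throat

Round 1 fires R5, giving rash.
Round 2 fires R1, giving culture_positive.
Round 3 fires R4, R6, giving isolate, hydration_advised.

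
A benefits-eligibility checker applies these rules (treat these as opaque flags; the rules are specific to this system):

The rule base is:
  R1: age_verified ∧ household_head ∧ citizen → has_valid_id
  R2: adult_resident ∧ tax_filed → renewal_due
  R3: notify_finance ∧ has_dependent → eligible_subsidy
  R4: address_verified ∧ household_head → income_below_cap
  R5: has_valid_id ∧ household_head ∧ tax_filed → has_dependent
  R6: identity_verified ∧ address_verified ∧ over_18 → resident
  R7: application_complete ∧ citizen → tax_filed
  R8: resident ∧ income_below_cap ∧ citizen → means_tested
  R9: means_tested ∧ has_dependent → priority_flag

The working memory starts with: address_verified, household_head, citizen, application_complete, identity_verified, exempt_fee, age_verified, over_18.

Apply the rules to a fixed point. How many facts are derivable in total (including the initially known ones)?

[1] R1 [age_verified ∧ household_head ∧ citizen → has_valid_id]; R4 [address_verified ∧ household_head → income_below_cap]; R6 [identity_verified ∧ address_verified ∧ over_18 → resident]; R7 [application_complete ∧ citizen → tax_filed]. ⇒ new: has_valid_id, income_below_cap, resident, tax_filed.
[2] R5 [has_valid_id ∧ household_head ∧ tax_filed → has_dependent]; R8 [resident ∧ income_below_cap ∧ citizen → means_tested]. ⇒ new: has_dependent, means_tested.
[3] R9 [means_tested ∧ has_dependent → priority_flag]. ⇒ new: priority_flag.
Closure: {address_verified, age_verified, application_complete, citizen, exempt_fee, has_dependent, has_valid_id, household_head, identity_verified, income_below_cap, means_tested, over_18, priority_flag, resident, tax_filed} — 15 facts.

15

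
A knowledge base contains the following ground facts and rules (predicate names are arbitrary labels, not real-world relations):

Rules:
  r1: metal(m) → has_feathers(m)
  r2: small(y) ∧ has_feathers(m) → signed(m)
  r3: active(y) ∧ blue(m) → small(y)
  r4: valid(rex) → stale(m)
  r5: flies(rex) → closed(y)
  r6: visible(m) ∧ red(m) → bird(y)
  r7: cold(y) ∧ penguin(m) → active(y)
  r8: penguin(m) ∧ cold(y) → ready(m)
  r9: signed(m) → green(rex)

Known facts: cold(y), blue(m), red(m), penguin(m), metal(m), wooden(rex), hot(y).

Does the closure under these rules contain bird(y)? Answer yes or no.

no

[1] r1 [metal(m) → has_feathers(m)]; r7 [cold(y) ∧ penguin(m) → active(y)]; r8 [penguin(m) ∧ cold(y) → ready(m)]. ⇒ new: has_feathers(m), active(y), ready(m).
[2] r3 [active(y) ∧ blue(m) → small(y)]. ⇒ new: small(y).
[3] r2 [small(y) ∧ has_feathers(m) → signed(m)]. ⇒ new: signed(m).
[4] r9 [signed(m) → green(rex)]. ⇒ new: green(rex).
Fixed point reached. bird(y) is concluded only by r6; r6 needs visible(m) (never derived).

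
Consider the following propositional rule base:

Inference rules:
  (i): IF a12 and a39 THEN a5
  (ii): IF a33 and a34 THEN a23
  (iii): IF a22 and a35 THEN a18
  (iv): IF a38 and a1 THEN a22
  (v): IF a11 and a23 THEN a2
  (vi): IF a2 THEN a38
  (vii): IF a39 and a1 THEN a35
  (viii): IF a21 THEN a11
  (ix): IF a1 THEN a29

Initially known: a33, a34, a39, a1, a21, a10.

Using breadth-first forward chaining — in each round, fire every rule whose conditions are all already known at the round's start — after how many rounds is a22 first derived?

[1] (ii) [IF a33 and a34 THEN a23]; (vii) [IF a39 and a1 THEN a35]; (viii) [IF a21 THEN a11]; (ix) [IF a1 THEN a29]. ⇒ new: a23, a35, a11, a29.
[2] (v) [IF a11 and a23 THEN a2]. ⇒ new: a2.
[3] (vi) [IF a2 THEN a38]. ⇒ new: a38.
[4] (iv) [IF a38 and a1 THEN a22]. ⇒ new: a22.
a22 first appears in round 4.

4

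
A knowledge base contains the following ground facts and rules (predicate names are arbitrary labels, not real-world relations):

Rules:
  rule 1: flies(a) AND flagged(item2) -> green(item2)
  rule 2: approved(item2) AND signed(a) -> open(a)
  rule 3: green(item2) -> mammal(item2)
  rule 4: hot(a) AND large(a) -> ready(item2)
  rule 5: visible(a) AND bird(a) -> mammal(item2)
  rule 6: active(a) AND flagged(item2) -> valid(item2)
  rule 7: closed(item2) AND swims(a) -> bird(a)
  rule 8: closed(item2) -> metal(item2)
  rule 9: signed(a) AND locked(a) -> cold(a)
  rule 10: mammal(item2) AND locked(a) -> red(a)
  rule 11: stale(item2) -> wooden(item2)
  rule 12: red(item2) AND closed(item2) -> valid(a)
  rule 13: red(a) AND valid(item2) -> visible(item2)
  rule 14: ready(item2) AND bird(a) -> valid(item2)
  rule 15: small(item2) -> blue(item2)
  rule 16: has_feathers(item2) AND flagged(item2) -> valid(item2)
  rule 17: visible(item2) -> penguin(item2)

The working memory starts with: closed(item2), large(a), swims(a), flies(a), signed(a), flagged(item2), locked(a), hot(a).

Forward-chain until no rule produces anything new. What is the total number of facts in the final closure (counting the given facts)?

Round 1: rule 1 [flies(a) AND flagged(item2) -> green(item2)]; rule 4 [hot(a) AND large(a) -> ready(item2)]; rule 7 [closed(item2) AND swims(a) -> bird(a)]; rule 8 [closed(item2) -> metal(item2)]; rule 9 [signed(a) AND locked(a) -> cold(a)]. Adds green(item2), ready(item2), bird(a), metal(item2), cold(a).
Round 2: rule 3 [green(item2) -> mammal(item2)]; rule 14 [ready(item2) AND bird(a) -> valid(item2)]. Adds mammal(item2), valid(item2).
Round 3: rule 10 [mammal(item2) AND locked(a) -> red(a)]. Adds red(a).
Round 4: rule 13 [red(a) AND valid(item2) -> visible(item2)]. Adds visible(item2).
Round 5: rule 17 [visible(item2) -> penguin(item2)]. Adds penguin(item2).
Closure: {bird(a), closed(item2), cold(a), flagged(item2), flies(a), green(item2), hot(a), large(a), locked(a), mammal(item2), metal(item2), penguin(item2), ready(item2), red(a), signed(a), swims(a), valid(item2), visible(item2)} — 18 facts.

18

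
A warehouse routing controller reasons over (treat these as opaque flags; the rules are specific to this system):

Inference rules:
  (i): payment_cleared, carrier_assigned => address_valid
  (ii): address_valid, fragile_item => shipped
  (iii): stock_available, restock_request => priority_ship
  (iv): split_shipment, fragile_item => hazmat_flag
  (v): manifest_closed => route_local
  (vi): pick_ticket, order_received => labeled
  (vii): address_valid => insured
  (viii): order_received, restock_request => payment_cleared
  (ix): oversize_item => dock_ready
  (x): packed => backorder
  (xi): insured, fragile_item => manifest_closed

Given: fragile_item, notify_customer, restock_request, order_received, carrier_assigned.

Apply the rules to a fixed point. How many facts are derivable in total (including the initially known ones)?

[1] (viii) [order_received, restock_request => payment_cleared]. ⇒ new: payment_cleared.
[2] (i) [payment_cleared, carrier_assigned => address_valid]. ⇒ new: address_valid.
[3] (ii) [address_valid, fragile_item => shipped]; (vii) [address_valid => insured]. ⇒ new: shipped, insured.
[4] (xi) [insured, fragile_item => manifest_closed]. ⇒ new: manifest_closed.
[5] (v) [manifest_closed => route_local]. ⇒ new: route_local.
Closure: {address_valid, carrier_assigned, fragile_item, insured, manifest_closed, notify_customer, order_received, payment_cleared, restock_request, route_local, shipped} — 11 facts.

11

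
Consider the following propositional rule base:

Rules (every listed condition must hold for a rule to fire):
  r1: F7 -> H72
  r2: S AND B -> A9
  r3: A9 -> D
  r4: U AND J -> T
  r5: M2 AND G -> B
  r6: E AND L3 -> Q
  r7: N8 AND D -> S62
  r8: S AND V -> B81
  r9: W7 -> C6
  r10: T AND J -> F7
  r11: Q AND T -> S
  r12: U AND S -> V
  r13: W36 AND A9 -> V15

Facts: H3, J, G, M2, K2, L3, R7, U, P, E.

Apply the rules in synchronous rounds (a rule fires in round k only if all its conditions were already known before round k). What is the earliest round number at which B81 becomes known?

[1] r4 [U AND J -> T]; r5 [M2 AND G -> B]; r6 [E AND L3 -> Q]. ⇒ new: T, B, Q.
[2] r10 [T AND J -> F7]; r11 [Q AND T -> S]. ⇒ new: F7, S.
[3] r1 [F7 -> H72]; r2 [S AND B -> A9]; r12 [U AND S -> V]. ⇒ new: H72, A9, V.
[4] r3 [A9 -> D]; r8 [S AND V -> B81]. ⇒ new: D, B81.
B81 first appears in round 4.

4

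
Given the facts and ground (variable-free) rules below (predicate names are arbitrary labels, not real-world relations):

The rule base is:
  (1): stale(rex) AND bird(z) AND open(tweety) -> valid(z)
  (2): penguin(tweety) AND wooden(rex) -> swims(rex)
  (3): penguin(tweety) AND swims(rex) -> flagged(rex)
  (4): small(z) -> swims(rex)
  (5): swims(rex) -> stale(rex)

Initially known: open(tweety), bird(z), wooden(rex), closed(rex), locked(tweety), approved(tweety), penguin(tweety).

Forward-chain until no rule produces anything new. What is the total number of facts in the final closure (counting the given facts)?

Round 1 — (2), derive swims(rex).
Round 2 — (3), (5), derive flagged(rex), stale(rex).
Round 3 — (1), derive valid(z).
Closure: {approved(tweety), bird(z), closed(rex), flagged(rex), locked(tweety), open(tweety), penguin(tweety), stale(rex), swims(rex), valid(z), wooden(rex)} — 11 facts.

11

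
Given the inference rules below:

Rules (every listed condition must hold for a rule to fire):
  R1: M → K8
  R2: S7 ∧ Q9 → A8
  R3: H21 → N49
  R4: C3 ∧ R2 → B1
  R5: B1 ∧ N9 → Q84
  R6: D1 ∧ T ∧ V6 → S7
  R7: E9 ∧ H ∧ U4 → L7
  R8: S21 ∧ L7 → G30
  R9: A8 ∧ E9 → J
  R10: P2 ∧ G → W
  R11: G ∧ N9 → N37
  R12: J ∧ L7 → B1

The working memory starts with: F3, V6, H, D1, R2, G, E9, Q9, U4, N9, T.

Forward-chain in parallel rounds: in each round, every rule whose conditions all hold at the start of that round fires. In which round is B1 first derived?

[1] R6 [D1 ∧ T ∧ V6 → S7]; R7 [E9 ∧ H ∧ U4 → L7]; R11 [G ∧ N9 → N37]. ⇒ new: S7, L7, N37.
[2] R2 [S7 ∧ Q9 → A8]. ⇒ new: A8.
[3] R9 [A8 ∧ E9 → J]. ⇒ new: J.
[4] R12 [J ∧ L7 → B1]. ⇒ new: B1.
B1 first appears in round 4.

4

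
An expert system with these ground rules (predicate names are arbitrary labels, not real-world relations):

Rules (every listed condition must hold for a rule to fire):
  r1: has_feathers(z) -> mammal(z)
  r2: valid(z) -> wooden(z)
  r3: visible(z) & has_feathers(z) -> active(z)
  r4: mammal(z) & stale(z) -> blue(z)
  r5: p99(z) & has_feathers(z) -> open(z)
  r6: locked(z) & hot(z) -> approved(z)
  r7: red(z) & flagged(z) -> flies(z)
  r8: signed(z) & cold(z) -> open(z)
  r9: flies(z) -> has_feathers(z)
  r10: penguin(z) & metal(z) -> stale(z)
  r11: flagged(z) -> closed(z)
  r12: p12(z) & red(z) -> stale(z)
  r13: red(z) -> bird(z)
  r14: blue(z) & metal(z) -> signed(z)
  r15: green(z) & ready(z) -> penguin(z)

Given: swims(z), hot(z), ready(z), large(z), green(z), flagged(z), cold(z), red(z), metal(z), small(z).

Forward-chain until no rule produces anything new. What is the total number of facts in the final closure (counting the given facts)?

20

[1] r7 [red(z) & flagged(z) -> flies(z)]; r11 [flagged(z) -> closed(z)]; r13 [red(z) -> bird(z)]; r15 [green(z) & ready(z) -> penguin(z)]. ⇒ new: flies(z), closed(z), bird(z), penguin(z).
[2] r9 [flies(z) -> has_feathers(z)]; r10 [penguin(z) & metal(z) -> stale(z)]. ⇒ new: has_feathers(z), stale(z).
[3] r1 [has_feathers(z) -> mammal(z)]. ⇒ new: mammal(z).
[4] r4 [mammal(z) & stale(z) -> blue(z)]. ⇒ new: blue(z).
[5] r14 [blue(z) & metal(z) -> signed(z)]. ⇒ new: signed(z).
[6] r8 [signed(z) & cold(z) -> open(z)]. ⇒ new: open(z).
Closure: {bird(z), blue(z), closed(z), cold(z), flagged(z), flies(z), green(z), has_feathers(z), hot(z), large(z), mammal(z), metal(z), open(z), penguin(z), ready(z), red(z), signed(z), small(z), stale(z), swims(z)} — 20 facts.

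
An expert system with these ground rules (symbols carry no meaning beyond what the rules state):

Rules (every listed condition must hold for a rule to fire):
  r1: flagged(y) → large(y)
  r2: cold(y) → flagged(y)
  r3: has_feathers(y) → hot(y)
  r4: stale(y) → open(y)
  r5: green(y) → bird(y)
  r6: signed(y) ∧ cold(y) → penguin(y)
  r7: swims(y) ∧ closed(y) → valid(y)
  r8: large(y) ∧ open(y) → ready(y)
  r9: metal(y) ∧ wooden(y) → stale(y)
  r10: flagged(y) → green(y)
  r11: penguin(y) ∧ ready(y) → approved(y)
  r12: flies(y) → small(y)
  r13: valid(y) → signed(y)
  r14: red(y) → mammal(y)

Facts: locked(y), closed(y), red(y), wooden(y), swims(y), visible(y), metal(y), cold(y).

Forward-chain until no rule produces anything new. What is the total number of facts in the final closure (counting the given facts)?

20

[1] r2 [cold(y) → flagged(y)]; r7 [swims(y) ∧ closed(y) → valid(y)]; r9 [metal(y) ∧ wooden(y) → stale(y)]; r14 [red(y) → mammal(y)]. ⇒ new: flagged(y), valid(y), stale(y), mammal(y).
[2] r1 [flagged(y) → large(y)]; r4 [stale(y) → open(y)]; r10 [flagged(y) → green(y)]; r13 [valid(y) → signed(y)]. ⇒ new: large(y), open(y), green(y), signed(y).
[3] r5 [green(y) → bird(y)]; r6 [signed(y) ∧ cold(y) → penguin(y)]; r8 [large(y) ∧ open(y) → ready(y)]. ⇒ new: bird(y), penguin(y), ready(y).
[4] r11 [penguin(y) ∧ ready(y) → approved(y)]. ⇒ new: approved(y).
Closure: {approved(y), bird(y), closed(y), cold(y), flagged(y), green(y), large(y), locked(y), mammal(y), metal(y), open(y), penguin(y), ready(y), red(y), signed(y), stale(y), swims(y), valid(y), visible(y), wooden(y)} — 20 facts.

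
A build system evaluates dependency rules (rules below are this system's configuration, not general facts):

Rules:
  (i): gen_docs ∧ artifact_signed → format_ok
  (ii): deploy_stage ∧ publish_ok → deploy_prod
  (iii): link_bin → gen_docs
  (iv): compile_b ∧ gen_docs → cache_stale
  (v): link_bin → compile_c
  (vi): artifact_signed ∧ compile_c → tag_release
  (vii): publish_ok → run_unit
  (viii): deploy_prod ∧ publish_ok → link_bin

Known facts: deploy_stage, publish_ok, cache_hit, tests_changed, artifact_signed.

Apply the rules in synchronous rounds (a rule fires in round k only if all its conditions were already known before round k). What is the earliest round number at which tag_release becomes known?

Round 1: (ii) [deploy_stage ∧ publish_ok → deploy_prod]; (vii) [publish_ok → run_unit]. New: deploy_prod, run_unit.
Round 2: (viii) [deploy_prod ∧ publish_ok → link_bin]. New: link_bin.
Round 3: (iii) [link_bin → gen_docs]; (v) [link_bin → compile_c]. New: gen_docs, compile_c.
Round 4: (i) [gen_docs ∧ artifact_signed → format_ok]; (vi) [artifact_signed ∧ compile_c → tag_release]. New: format_ok, tag_release.
tag_release first appears in round 4.

4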